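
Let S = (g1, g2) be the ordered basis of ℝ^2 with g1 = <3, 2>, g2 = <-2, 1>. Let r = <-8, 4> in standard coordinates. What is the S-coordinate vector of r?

<0, 4>

Write r = c_1 g1 + c_2 g2 and solve for the c_i.
System: 3c_1 - 2c_2 = -8, 2c_1 + c_2 = 4; solving gives c_1 = 0, c_2 = 4.
Check: 0·g1 + 4g2 = <-8, 4>.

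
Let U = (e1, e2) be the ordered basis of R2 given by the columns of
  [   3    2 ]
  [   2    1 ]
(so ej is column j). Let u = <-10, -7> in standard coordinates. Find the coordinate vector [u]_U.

<-4, 1>

We seek scalars with c_1 e1 + c_2 e2 = u; equivalently solve M c = u where the columns of M are e1, e2.
System: 3c_1 + 2c_2 = -10, 2c_1 + c_2 = -7; solving gives c_1 = -4, c_2 = 1.
Check: -4e1 + e2 = <-10, -7>.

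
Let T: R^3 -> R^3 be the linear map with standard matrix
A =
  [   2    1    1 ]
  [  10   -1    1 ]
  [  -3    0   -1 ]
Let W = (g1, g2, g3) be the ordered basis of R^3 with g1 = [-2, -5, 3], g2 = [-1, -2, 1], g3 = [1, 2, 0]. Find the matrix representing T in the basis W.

The j-th column of [T]_W is [T(gj)]_W.
T(g1) = A g1 = [-6, -12, 3] = 0·g1 + 3g2 - 3g3, so column 1 is [0, 3, -3].
Repeating for g2, g3 and assembling the columns gives [[0, 1, 0], [3, -1, -3], [-3, -2, 1]].

[[0, 1, 0], [3, -1, -3], [-3, -2, 1]]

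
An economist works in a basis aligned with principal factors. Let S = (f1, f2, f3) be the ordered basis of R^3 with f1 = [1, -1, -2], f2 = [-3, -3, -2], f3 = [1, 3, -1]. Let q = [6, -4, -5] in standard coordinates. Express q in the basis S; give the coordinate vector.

We seek scalars with c_1 f1 + ... + c_3 f3 = q; equivalently solve M c = q where the columns of M are f1, ..., f3.
Row-reducing the augmented matrix [M | q] gives c = (4, -1, -1).
Check: 4f1 - f2 - f3 = [6, -4, -5].

[4, -1, -1]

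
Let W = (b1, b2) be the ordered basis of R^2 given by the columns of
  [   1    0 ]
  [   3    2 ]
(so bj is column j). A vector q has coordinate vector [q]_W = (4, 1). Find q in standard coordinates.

(4, 14)

The coordinates say q = 4b1 + b2; adding the scaled basis vectors gives (4, 14).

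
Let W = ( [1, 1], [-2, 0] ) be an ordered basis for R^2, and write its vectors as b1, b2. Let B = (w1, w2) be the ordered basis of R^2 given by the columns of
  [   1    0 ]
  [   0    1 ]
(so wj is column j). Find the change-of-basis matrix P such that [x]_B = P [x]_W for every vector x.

[[1, -2], [1, 0]]

Column j of P is [bj]_B, since P maps W-coordinates to B-coordinates.
Expressing b1 in B: b1 = w1 + w2, so column 1 of P is [1, 1].
Doing the same for each bj gives P = [[1, -2], [1, 0]].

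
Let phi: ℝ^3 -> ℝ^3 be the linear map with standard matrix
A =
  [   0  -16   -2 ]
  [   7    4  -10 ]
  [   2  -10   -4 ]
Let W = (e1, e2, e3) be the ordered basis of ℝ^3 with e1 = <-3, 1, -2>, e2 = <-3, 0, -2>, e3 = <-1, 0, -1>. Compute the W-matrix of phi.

[[3, -1, 3], [1, -1, -3], [0, 2, -2]]

With P the matrix whose columns are e1, ..., e3, [phi]_W = P^(-1) A P.
Column by column: phi(e1) = A e1 = <-12, 3, -8>; its W-coordinates <3, 1, 0> give column 1.
Continuing for each basis vector yields [phi]_W = [[3, -1, 3], [1, -1, -3], [0, 2, -2]].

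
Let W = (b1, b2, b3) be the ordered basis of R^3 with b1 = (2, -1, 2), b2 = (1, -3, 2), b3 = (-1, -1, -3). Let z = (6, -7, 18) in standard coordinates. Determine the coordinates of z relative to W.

(-1, 4, -4)

[z]_W is the unique c with M c = z, where M has columns b1, ..., b3.
Solving this 3x3 system gives c = (-1, 4, -4).
Check: -b1 + 4b2 - 4b3 = (6, -7, 18).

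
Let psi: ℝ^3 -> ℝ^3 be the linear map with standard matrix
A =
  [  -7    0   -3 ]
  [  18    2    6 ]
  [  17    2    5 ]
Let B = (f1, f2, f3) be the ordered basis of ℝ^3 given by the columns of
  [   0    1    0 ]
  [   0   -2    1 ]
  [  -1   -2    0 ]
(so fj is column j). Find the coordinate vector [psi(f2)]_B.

[-1, -1, 0]

Compute psi(f2) = A f2 = [-1, 2, 3] in standard coordinates.
Then write this in B-coordinates: solve for y in y_1 f1 + ... + y_3 f3 = [-1, 2, 3].
This gives y = [-1, -1, 0], which is column 2 of [psi]_B.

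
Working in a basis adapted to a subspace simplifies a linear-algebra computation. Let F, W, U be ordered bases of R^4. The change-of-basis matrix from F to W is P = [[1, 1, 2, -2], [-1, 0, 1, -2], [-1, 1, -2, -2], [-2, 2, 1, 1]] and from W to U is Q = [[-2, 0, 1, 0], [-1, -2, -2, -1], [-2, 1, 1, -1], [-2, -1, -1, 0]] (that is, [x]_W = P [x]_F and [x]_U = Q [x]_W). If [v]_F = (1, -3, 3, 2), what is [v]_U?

(-14, 35, -13, 16)

Apply P to get W-coordinates (0, -2, -14, -3), then Q to get U-coordinates.
The result is [v]_U = (-14, 35, -13, 16).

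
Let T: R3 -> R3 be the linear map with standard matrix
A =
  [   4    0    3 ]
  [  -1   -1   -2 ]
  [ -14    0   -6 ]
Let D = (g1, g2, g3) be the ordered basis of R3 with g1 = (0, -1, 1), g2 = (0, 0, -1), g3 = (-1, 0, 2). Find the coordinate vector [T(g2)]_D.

Column 2 of [T]_D is the D-coordinate vector of T(g2).
In standard coordinates T(g2) = A g2 = (-3, 2, 6).
Converting to D: (-3, 2, 6) = -2g1 - 2g2 + 3g3, so the coordinate vector is (-2, -2, 3).

(-2, -2, 3)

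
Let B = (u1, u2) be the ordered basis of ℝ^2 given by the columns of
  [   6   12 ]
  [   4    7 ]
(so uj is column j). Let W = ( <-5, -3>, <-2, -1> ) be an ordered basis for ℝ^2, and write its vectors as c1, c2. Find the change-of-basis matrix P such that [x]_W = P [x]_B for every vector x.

Take x = uj: its B-coordinates are the j-th standard unit vector, so P e_j — column j of P — equals [uj]_W.
u1 = -2c1 + 2c2, giving column 1 = <-2, 2>; repeating for each j gives P = [[-2, -2], [2, -1]].

[[-2, -2], [2, -1]]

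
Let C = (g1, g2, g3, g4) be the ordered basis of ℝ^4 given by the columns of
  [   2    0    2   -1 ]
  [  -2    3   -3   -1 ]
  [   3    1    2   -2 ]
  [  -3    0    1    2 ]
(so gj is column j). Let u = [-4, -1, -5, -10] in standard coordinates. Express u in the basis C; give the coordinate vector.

Write u = c_1 g1 + ... + c_4 g4 and solve for the c_i.
Solving this 4x4 system gives c = (2, -3, -4, 0).
Check: 2g1 - 3g2 - 4g3 + 0·g4 = [-4, -1, -5, -10].

[2, -3, -4, 0]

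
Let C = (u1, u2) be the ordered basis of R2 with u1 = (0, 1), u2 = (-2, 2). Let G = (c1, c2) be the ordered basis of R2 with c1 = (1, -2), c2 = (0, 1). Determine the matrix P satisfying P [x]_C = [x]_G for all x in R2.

[[0, -2], [1, -2]]

Take x = uj: its C-coordinates are the j-th standard unit vector, so P e_j — column j of P — equals [uj]_G.
u1 = 0·c1 + c2, giving column 1 = (0, 1); repeating for each j gives P = [[0, -2], [1, -2]].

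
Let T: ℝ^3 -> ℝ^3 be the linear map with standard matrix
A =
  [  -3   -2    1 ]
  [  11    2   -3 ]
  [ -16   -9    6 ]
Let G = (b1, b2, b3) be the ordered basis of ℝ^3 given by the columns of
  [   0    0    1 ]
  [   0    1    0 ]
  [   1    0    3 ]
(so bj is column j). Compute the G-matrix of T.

The j-th column of [T]_G is [T(bj)]_G.
T(b1) = A b1 = (1, -3, 6) = 3b1 - 3b2 + b3, so column 1 is (3, -3, 1).
Repeating for b2, b3 and assembling the columns gives [[3, -3, 2], [-3, 2, 2], [1, -2, 0]].

[[3, -3, 2], [-3, 2, 2], [1, -2, 0]]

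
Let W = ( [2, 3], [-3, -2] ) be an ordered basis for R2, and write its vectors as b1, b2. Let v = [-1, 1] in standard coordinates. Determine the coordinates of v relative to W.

We seek scalars with c_1 b1 + c_2 b2 = v; equivalently solve M c = v where the columns of M are b1, b2.
System: 2c_1 - 3c_2 = -1, 3c_1 - 2c_2 = 1; solving gives c_1 = 1, c_2 = 1.
Check: b1 + b2 = [-1, 1].

[1, 1]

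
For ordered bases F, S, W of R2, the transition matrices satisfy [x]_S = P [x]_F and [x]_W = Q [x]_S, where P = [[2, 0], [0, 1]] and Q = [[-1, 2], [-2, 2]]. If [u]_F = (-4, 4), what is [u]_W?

(16, 24)

First [u]_S = P [u]_F = (-8, 4).
Then [u]_W = Q [u]_S = (16, 24).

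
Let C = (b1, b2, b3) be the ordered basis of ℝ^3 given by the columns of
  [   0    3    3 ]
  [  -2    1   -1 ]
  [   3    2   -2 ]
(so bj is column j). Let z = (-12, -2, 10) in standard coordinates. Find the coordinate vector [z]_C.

[z]_C is the unique c with M c = z, where M has columns b1, ..., b3.
Row-reducing the augmented matrix [M | z] gives c = (2, -1, -3).
Check: 2b1 - b2 - 3b3 = (-12, -2, 10).

(2, -1, -3)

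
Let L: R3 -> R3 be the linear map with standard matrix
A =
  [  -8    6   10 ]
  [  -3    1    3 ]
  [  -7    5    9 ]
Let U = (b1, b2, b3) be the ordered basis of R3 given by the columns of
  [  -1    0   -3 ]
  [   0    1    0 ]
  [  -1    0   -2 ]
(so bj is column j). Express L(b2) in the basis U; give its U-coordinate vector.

[-3, 1, -1]

Column 2 of [L]_U is the U-coordinate vector of L(b2).
In standard coordinates L(b2) = A b2 = [6, 1, 5].
Converting to U: [6, 1, 5] = -3b1 + b2 - b3, so the coordinate vector is [-3, 1, -1].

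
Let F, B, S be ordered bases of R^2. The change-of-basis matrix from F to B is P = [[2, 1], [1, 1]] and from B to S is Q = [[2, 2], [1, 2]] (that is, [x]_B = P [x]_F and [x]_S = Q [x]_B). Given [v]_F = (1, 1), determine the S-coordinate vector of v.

Composing the changes, [v]_S = Q P [v]_F.
Q P = [[6, 4], [4, 3]]; applying this to (1, 1) gives (10, 7).

(10, 7)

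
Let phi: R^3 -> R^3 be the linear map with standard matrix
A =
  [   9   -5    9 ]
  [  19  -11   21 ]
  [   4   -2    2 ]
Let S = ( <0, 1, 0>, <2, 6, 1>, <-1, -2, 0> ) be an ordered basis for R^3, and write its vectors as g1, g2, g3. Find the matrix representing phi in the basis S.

The j-th column of [phi]_S is [phi(gj)]_S.
phi(g1) = A g1 = <-5, -11, -2> = 3g1 - 2g2 + g3, so column 1 is <3, -2, 1>.
Repeating for g2, g3 and assembling the columns gives [[3, 3, 1], [-2, -2, 0], [1, -1, -1]].

[[3, 3, 1], [-2, -2, 0], [1, -1, -1]]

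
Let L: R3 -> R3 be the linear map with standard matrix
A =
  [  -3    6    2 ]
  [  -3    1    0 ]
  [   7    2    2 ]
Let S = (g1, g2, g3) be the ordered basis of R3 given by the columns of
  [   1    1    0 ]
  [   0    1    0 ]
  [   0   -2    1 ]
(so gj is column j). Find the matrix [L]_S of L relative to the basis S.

With P the matrix whose columns are g1, ..., g3, [L]_S = P^(-1) A P.
Column by column: L(g1) = A g1 = <-3, -3, 7>; its S-coordinates <0, -3, 1> give column 1.
Continuing for each basis vector yields [L]_S = [[0, 1, 2], [-3, -2, 0], [1, 1, 2]].

[[0, 1, 2], [-3, -2, 0], [1, 1, 2]]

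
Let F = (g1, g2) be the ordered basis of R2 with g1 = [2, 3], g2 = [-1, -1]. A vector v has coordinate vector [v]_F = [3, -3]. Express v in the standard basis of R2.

[9, 12]

The coordinates say v = 3g1 - 3g2; adding the scaled basis vectors gives [9, 12].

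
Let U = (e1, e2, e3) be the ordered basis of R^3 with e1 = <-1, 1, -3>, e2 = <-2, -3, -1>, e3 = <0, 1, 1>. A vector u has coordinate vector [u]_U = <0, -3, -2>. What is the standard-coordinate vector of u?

<6, 7, 1>

The coordinates say u = 0·e1 - 3e2 - 2e3; adding the scaled basis vectors gives <6, 7, 1>.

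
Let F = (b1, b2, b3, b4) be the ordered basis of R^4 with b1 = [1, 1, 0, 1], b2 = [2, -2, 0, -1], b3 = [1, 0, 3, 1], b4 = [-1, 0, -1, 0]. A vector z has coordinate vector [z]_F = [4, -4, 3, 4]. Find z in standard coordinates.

z = M [z]_F, where M has columns b1, ..., b4.
Carrying out the matrix-vector product, z = [-5, 12, 5, 11].

[-5, 12, 5, 11]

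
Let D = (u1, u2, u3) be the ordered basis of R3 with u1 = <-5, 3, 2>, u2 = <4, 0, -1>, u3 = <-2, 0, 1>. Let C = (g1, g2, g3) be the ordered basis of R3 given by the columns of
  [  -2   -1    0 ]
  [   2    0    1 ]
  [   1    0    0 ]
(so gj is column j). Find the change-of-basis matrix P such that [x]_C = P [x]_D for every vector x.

[[2, -1, 1], [1, -2, 0], [-1, 2, -2]]

Column j of P is [uj]_C, since P maps D-coordinates to C-coordinates.
Expressing u1 in C: u1 = 2g1 + g2 - g3, so column 1 of P is <2, 1, -1>.
Doing the same for each uj gives P = [[2, -1, 1], [1, -2, 0], [-1, 2, -2]].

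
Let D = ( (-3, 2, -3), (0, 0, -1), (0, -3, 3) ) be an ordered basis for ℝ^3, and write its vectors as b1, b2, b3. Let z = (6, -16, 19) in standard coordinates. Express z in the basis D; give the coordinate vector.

We seek scalars with c_1 b1 + ... + c_3 b3 = z; equivalently solve M c = z where the columns of M are b1, ..., b3.
Solving this 3x3 system gives c = (-2, -1, 4).
Check: -2b1 - b2 + 4b3 = (6, -16, 19).

(-2, -1, 4)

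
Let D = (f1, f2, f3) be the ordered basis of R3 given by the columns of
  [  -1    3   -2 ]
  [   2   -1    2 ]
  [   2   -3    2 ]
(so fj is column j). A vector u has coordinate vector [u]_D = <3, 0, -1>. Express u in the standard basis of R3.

<-1, 4, 4>

By definition u = 3f1 + 0·f2 - f3.
Summing componentwise gives <-1, 4, 4>.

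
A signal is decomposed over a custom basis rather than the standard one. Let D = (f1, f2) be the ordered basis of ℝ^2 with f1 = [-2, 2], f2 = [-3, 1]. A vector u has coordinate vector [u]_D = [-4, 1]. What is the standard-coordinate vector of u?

u = M [u]_D, where M has columns f1, f2.
Carrying out the matrix-vector product, u = [5, -7].

[5, -7]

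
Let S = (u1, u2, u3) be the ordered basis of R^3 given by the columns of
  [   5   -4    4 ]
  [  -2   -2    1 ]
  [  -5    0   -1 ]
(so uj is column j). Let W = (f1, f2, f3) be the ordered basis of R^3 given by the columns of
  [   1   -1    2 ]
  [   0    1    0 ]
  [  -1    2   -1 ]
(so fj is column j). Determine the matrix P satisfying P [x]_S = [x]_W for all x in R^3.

Column j of P is [uj]_W, since P maps S-coordinates to W-coordinates.
Expressing u1 in W: u1 = -f1 - 2f2 + 2f3, so column 1 of P is [-1, -2, 2].
Doing the same for each uj gives P = [[-1, -2, 1], [-2, -2, 1], [2, -2, 2]].

[[-1, -2, 1], [-2, -2, 1], [2, -2, 2]]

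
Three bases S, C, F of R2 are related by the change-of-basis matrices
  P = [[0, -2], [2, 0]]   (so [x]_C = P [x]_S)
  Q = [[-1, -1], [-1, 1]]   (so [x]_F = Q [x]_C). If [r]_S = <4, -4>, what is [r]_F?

First [r]_C = P [r]_S = <8, 8>.
Then [r]_F = Q [r]_C = <-16, 0>.

<-16, 0>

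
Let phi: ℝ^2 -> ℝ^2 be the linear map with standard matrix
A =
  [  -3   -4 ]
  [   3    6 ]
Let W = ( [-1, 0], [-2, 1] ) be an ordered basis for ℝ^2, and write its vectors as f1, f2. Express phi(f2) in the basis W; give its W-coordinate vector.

[-2, 0]

Column 2 of [phi]_W is the W-coordinate vector of phi(f2).
In standard coordinates phi(f2) = A f2 = [2, 0].
Converting to W: [2, 0] = -2f1 + 0·f2, so the coordinate vector is [-2, 0].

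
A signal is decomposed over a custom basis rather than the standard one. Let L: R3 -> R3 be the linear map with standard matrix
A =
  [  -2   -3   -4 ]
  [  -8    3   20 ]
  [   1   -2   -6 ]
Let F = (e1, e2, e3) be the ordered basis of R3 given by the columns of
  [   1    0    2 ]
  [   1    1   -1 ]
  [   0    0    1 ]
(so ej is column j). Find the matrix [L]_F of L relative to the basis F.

Let P have columns e1, ..., e3. Then [L]_F = P^(-1) A P.
Here det P = 1, so P^(-1) is integer; computing A P first and then P^(-1)(A P) gives [[-3, 1, -1], [-3, 0, 0], [-1, -2, -2]].

[[-3, 1, -1], [-3, 0, 0], [-1, -2, -2]]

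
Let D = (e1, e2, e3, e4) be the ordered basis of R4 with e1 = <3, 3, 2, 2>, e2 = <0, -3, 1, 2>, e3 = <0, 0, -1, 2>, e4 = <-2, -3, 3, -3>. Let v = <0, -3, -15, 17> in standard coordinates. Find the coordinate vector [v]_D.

Write v = c_1 e1 + ... + c_4 e4 and solve for the c_i.
Solving this 4x4 system gives c = (-2, 2, 4, -3).
Check: -2e1 + 2e2 + 4e3 - 3e4 = <0, -3, -15, 17>.

<-2, 2, 4, -3>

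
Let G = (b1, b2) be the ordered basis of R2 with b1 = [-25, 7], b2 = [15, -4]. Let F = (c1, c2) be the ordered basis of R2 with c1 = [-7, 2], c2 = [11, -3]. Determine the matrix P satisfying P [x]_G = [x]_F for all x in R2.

[[2, 1], [-1, 2]]

Let M have columns bj and N have columns cj. Then for every x, N [x]_F = x = M [x]_G, so P = N^(-1) M.
Since det N = -1, N^(-1) has integer entries; multiplying gives P = [[2, 1], [-1, 2]].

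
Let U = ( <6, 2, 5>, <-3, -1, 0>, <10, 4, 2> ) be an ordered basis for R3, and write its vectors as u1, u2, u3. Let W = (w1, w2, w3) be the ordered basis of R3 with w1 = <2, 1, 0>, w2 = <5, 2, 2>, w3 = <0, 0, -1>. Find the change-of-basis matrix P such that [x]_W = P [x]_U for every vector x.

Take x = uj: its U-coordinates are the j-th standard unit vector, so P e_j — column j of P — equals [uj]_W.
u1 = -2w1 + 2w2 - w3, giving column 1 = <-2, 2, -1>; repeating for each j gives P = [[-2, 1, 0], [2, -1, 2], [-1, -2, 2]].

[[-2, 1, 0], [2, -1, 2], [-1, -2, 2]]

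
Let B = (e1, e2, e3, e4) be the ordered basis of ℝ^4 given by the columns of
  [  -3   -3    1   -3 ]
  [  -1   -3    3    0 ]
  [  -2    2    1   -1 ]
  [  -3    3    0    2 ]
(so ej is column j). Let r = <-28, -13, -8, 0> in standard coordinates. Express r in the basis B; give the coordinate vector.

<4, 2, -1, 3>

We seek scalars with c_1 e1 + ... + c_4 e4 = r; equivalently solve M c = r where the columns of M are e1, ..., e4.
Gaussian elimination on [M | r] yields c = (4, 2, -1, 3).
Check: 4e1 + 2e2 - e3 + 3e4 = <-28, -13, -8, 0>.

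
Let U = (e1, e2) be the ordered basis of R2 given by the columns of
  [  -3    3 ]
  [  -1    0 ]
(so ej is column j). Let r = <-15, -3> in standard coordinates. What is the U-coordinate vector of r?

<3, -2>

Write r = c_1 e1 + c_2 e2 and solve for the c_i.
System: -3c_1 + 3c_2 = -15, -c_1 + 0c_2 = -3; solving gives c_1 = 3, c_2 = -2.
Check: 3e1 - 2e2 = <-15, -3>.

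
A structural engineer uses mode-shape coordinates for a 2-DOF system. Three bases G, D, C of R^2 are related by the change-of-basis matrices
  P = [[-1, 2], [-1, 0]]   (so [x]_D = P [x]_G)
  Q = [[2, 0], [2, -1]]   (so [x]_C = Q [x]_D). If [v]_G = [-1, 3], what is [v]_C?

First [v]_D = P [v]_G = [7, 1].
Then [v]_C = Q [v]_D = [14, 13].

[14, 13]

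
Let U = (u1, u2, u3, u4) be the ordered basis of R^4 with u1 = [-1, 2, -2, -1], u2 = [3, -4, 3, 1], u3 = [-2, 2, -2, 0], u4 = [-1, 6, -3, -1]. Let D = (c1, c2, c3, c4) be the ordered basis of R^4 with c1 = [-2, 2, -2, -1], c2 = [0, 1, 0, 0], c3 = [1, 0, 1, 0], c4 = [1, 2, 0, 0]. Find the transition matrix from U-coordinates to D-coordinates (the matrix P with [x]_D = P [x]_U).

[[1, -1, 0, 1], [-2, -2, 2, 0], [0, 1, -2, -1], [1, 0, 0, 2]]

Let M have columns uj and N have columns cj. Then for every x, N [x]_D = x = M [x]_U, so P = N^(-1) M.
Since det N = 1, N^(-1) has integer entries; multiplying gives P = [[1, -1, 0, 1], [-2, -2, 2, 0], [0, 1, -2, -1], [1, 0, 0, 2]].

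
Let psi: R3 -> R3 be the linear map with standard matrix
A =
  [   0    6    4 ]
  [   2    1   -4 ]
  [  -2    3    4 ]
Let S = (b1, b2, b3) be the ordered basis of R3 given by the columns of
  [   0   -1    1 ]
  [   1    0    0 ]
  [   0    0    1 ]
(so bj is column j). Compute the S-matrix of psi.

The j-th column of [psi]_S is [psi(bj)]_S.
psi(b1) = A b1 = [6, 1, 3] = b1 - 3b2 + 3b3, so column 1 is [1, -3, 3].
Repeating for b2, b3 and assembling the columns gives [[1, -2, -2], [-3, 2, -2], [3, 2, 2]].

[[1, -2, -2], [-3, 2, -2], [3, 2, 2]]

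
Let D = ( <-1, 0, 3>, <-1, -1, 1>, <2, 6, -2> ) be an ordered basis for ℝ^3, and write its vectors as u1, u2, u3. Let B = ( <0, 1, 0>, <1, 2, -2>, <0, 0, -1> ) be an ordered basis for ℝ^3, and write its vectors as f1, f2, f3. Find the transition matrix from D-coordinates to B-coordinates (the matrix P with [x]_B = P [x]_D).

Take x = uj: its D-coordinates are the j-th standard unit vector, so P e_j — column j of P — equals [uj]_B.
u1 = 2f1 - f2 - f3, giving column 1 = <2, -1, -1>; repeating for each j gives P = [[2, 1, 2], [-1, -1, 2], [-1, 1, -2]].

[[2, 1, 2], [-1, -1, 2], [-1, 1, -2]]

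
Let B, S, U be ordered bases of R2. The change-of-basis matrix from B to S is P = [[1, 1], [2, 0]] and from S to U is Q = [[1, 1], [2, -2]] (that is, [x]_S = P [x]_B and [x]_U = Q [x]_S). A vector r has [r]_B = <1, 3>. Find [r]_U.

<6, 4>

First [r]_S = P [r]_B = <4, 2>.
Then [r]_U = Q [r]_S = <6, 4>.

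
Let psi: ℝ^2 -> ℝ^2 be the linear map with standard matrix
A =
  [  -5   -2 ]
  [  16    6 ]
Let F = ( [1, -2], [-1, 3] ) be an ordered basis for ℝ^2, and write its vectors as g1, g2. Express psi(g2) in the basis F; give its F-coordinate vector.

[-1, 0]

Compute psi(g2) = A g2 = [-1, 2] in standard coordinates.
Then write this in F-coordinates: solve for y in y_1 g1 + y_2 g2 = [-1, 2].
This gives y = [-1, 0], which is column 2 of [psi]_F.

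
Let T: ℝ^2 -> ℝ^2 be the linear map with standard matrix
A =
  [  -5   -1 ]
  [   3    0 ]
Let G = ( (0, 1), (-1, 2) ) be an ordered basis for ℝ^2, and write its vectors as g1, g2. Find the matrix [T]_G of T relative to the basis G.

[[-2, 3], [1, -3]]

With P the matrix whose columns are g1, g2, [T]_G = P^(-1) A P.
Column by column: T(g1) = A g1 = (-1, 0); its G-coordinates (-2, 1) give column 1.
Continuing for each basis vector yields [T]_G = [[-2, 3], [1, -3]].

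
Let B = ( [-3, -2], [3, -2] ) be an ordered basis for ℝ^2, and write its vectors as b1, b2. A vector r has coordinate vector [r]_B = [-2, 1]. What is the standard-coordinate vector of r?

By definition r = -2b1 + b2.
Summing componentwise gives [9, 2].

[9, 2]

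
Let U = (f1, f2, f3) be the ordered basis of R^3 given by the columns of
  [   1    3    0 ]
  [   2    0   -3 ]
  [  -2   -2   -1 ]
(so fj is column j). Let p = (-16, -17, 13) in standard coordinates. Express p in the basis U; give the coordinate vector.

[p]_U is the unique c with M c = p, where M has columns f1, ..., f3.
Row-reducing the augmented matrix [M | p] gives c = (-4, -4, 3).
Check: -4f1 - 4f2 + 3f3 = (-16, -17, 13).

(-4, -4, 3)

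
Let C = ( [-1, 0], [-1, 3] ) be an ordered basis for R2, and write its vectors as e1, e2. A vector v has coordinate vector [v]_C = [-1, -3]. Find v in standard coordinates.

The coordinates say v = -e1 - 3e2; adding the scaled basis vectors gives [4, -9].

[4, -9]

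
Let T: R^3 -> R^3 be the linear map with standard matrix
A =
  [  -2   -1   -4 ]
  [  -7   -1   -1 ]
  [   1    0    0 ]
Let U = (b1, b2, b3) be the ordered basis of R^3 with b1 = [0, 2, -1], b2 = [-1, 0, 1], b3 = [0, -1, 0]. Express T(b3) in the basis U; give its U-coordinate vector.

Compute T(b3) = A b3 = [1, 1, 0] in standard coordinates.
Then write this in U-coordinates: solve for y in y_1 b1 + ... + y_3 b3 = [1, 1, 0].
This gives y = [-1, -1, -3], which is column 3 of [T]_U.

[-1, -1, -3]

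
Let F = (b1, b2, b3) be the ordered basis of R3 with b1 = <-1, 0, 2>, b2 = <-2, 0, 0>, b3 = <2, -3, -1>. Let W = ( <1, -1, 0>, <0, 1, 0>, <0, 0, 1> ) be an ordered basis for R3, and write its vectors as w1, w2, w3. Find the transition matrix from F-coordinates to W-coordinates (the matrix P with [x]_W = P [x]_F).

Take x = bj: its F-coordinates are the j-th standard unit vector, so P e_j — column j of P — equals [bj]_W.
b1 = -w1 - w2 + 2w3, giving column 1 = <-1, -1, 2>; repeating for each j gives P = [[-1, -2, 2], [-1, -2, -1], [2, 0, -1]].

[[-1, -2, 2], [-1, -2, -1], [2, 0, -1]]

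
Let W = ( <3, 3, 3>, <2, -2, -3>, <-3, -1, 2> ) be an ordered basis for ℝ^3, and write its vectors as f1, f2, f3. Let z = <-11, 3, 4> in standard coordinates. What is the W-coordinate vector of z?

<-2, -4, -1>

[z]_W is the unique c with M c = z, where M has columns f1, ..., f3.
Gaussian elimination on [M | z] yields c = (-2, -4, -1).
Check: -2f1 - 4f2 - f3 = <-11, 3, 4>.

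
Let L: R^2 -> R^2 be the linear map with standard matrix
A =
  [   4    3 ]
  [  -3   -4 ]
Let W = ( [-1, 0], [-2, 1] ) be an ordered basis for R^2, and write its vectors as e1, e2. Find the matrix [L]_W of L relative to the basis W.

[[-2, 1], [3, 2]]

With P the matrix whose columns are e1, e2, [L]_W = P^(-1) A P.
Column by column: L(e1) = A e1 = [-4, 3]; its W-coordinates [-2, 3] give column 1.
Continuing for each basis vector yields [L]_W = [[-2, 1], [3, 2]].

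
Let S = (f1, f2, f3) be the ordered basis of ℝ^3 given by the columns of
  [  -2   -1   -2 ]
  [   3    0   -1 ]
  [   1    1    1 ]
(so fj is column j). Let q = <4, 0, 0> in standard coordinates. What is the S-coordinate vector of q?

Write q = c_1 f1 + ... + c_3 f3 and solve for the c_i.
Solving this 3x3 system gives c = (-1, 4, -3).
Check: -f1 + 4f2 - 3f3 = <4, 0, 0>.

<-1, 4, -3>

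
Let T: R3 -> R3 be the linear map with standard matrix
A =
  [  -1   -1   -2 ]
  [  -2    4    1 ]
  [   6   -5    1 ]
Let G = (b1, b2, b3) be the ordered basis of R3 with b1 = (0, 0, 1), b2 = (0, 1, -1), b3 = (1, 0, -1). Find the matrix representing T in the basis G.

Let P have columns b1, ..., b3. Then [T]_G = P^(-1) A P.
Here det P = -1, so P^(-1) is integer; computing A P first and then P^(-1)(A P) gives [[0, -2, 3], [1, 3, -3], [-2, 1, 1]].

[[0, -2, 3], [1, 3, -3], [-2, 1, 1]]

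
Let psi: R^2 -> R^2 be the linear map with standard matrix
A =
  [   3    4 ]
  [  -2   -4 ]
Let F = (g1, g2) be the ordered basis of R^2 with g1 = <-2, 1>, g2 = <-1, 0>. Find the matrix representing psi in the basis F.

With P the matrix whose columns are g1, g2, [psi]_F = P^(-1) A P.
Column by column: psi(g1) = A g1 = <-2, 0>; its F-coordinates <0, 2> give column 1.
Continuing for each basis vector yields [psi]_F = [[0, 2], [2, -1]].

[[0, 2], [2, -1]]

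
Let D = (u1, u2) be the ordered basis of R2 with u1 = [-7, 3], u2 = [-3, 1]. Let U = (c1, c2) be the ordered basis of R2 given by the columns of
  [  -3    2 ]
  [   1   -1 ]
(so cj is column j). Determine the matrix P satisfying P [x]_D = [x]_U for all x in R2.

[[1, 1], [-2, 0]]

Let M have columns uj and N have columns cj. Then for every x, N [x]_U = x = M [x]_D, so P = N^(-1) M.
Since det N = 1, N^(-1) has integer entries; multiplying gives P = [[1, 1], [-2, 0]].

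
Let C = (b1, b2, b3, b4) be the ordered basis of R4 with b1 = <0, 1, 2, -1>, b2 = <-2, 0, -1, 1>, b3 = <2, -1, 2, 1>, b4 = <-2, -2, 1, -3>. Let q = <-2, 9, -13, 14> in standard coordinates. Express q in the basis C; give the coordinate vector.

Write q = c_1 b1 + ... + c_4 b4 and solve for the c_i.
Gaussian elimination on [M | q] yields c = (-1, 3, -2, -4).
Check: -b1 + 3b2 - 2b3 - 4b4 = <-2, 9, -13, 14>.

<-1, 3, -2, -4>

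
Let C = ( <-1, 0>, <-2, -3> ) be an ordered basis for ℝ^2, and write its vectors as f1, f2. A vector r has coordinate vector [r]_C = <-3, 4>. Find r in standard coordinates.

<-5, -12>

The coordinates say r = -3f1 + 4f2; adding the scaled basis vectors gives <-5, -12>.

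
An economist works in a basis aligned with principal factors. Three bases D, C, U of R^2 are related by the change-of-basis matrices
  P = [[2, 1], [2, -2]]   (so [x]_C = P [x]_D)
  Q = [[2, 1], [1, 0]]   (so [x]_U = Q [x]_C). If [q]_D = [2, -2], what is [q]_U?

[12, 2]

First [q]_C = P [q]_D = [2, 8].
Then [q]_U = Q [q]_C = [12, 2].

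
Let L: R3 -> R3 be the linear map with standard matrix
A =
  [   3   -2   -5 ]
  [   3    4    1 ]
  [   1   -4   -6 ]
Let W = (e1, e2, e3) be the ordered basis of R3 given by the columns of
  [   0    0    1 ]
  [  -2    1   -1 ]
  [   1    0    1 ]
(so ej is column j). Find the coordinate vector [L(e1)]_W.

Column 1 of [L]_W is the W-coordinate vector of L(e1).
In standard coordinates L(e1) = A e1 = [-1, -7, 2].
Converting to W: [-1, -7, 2] = 3e1 - 2e2 - e3, so the coordinate vector is [3, -2, -1].

[3, -2, -1]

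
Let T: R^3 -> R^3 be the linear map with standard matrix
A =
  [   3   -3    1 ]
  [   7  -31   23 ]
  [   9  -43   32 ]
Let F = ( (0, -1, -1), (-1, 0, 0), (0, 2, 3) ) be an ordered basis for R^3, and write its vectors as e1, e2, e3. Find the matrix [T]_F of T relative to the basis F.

[[-2, 3, -1], [-2, 3, 3], [3, -2, 3]]

Let P have columns e1, ..., e3. Then [T]_F = P^(-1) A P.
Here det P = -1, so P^(-1) is integer; computing A P first and then P^(-1)(A P) gives [[-2, 3, -1], [-2, 3, 3], [3, -2, 3]].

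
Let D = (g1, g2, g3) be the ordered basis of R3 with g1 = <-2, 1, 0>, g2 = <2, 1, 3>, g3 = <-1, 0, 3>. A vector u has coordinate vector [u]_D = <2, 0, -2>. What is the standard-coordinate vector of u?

The coordinates say u = 2g1 + 0·g2 - 2g3; adding the scaled basis vectors gives <-2, 2, -6>.

<-2, 2, -6>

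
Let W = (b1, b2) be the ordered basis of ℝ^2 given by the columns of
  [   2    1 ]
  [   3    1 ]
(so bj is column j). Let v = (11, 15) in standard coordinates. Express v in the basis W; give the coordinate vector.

[v]_W is the unique c with M c = v, where M has columns b1, b2.
System: 2c_1 + c_2 = 11, 3c_1 + c_2 = 15; solving gives c_1 = 4, c_2 = 3.
Check: 4b1 + 3b2 = (11, 15).

(4, 3)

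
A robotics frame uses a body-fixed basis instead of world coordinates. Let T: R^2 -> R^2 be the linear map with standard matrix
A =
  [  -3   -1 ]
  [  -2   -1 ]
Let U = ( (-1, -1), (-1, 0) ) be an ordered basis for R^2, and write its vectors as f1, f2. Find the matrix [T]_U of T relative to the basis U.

[[-3, -2], [-1, -1]]

The j-th column of [T]_U is [T(fj)]_U.
T(f1) = A f1 = (4, 3) = -3f1 - f2, so column 1 is (-3, -1).
Repeating for f2 and assembling the columns gives [[-3, -2], [-1, -1]].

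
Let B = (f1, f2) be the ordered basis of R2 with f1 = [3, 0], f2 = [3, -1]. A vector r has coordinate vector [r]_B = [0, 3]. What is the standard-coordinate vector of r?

[9, -3]

r = M [r]_B, where M has columns f1, f2.
Carrying out the matrix-vector product, r = [9, -3].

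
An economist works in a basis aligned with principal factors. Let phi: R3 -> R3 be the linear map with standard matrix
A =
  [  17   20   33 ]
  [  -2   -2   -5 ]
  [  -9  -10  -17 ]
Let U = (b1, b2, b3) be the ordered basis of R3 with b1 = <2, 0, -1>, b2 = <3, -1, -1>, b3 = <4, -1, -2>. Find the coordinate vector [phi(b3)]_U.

<-2, -2, -2>

Column 3 of [phi]_U is the U-coordinate vector of phi(b3).
In standard coordinates phi(b3) = A b3 = <-18, 4, 8>.
Converting to U: <-18, 4, 8> = -2b1 - 2b2 - 2b3, so the coordinate vector is <-2, -2, -2>.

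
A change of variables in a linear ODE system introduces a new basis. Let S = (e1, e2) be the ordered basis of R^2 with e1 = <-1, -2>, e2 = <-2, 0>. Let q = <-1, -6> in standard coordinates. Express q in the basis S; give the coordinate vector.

<3, -1>

Write q = c_1 e1 + c_2 e2 and solve for the c_i.
System: -c_1 - 2c_2 = -1, -2c_1 + 0c_2 = -6; solving gives c_1 = 3, c_2 = -1.
Check: 3e1 - e2 = <-1, -6>.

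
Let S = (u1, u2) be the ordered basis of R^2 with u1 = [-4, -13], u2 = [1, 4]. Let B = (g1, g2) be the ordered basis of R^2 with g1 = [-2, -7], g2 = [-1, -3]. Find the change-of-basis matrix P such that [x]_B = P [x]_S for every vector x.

[[1, -1], [2, 1]]

Take x = uj: its S-coordinates are the j-th standard unit vector, so P e_j — column j of P — equals [uj]_B.
u1 = g1 + 2g2, giving column 1 = [1, 2]; repeating for each j gives P = [[1, -1], [2, 1]].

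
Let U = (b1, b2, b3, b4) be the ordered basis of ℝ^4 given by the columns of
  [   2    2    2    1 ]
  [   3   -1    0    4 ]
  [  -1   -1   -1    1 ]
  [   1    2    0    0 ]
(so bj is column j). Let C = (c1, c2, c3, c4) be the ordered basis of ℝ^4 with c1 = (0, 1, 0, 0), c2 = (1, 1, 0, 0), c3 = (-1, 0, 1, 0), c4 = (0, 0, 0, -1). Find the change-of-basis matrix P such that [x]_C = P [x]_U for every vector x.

Let M have columns bj and N have columns cj. Then for every x, N [x]_C = x = M [x]_U, so P = N^(-1) M.
Since det N = 1, N^(-1) has integer entries; multiplying gives P = [[2, -2, -1, 2], [1, 1, 1, 2], [-1, -1, -1, 1], [-1, -2, 0, 0]].

[[2, -2, -1, 2], [1, 1, 1, 2], [-1, -1, -1, 1], [-1, -2, 0, 0]]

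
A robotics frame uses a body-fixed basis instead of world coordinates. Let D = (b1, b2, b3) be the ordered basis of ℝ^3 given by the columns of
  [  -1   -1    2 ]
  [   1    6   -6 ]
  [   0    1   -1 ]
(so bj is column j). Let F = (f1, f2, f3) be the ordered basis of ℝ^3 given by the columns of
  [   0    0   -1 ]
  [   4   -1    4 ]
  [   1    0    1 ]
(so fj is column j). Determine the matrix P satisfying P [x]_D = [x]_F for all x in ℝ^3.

Column j of P is [bj]_F, since P maps D-coordinates to F-coordinates.
Expressing b1 in F: b1 = -f1 - f2 + f3, so column 1 of P is (-1, -1, 1).
Doing the same for each bj gives P = [[-1, 0, 1], [-1, -2, 2], [1, 1, -2]].

[[-1, 0, 1], [-1, -2, 2], [1, 1, -2]]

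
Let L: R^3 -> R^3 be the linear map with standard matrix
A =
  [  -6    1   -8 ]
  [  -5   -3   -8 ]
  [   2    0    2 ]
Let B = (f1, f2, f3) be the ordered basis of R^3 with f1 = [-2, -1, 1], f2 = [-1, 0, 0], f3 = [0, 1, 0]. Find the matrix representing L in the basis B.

The j-th column of [L]_B is [L(fj)]_B.
L(f1) = A f1 = [3, 5, -2] = -2f1 + f2 + 3f3, so column 1 is [-2, 1, 3].
Repeating for f2, f3 and assembling the columns gives [[-2, -2, 0], [1, -2, -1], [3, 3, -3]].

[[-2, -2, 0], [1, -2, -1], [3, 3, -3]]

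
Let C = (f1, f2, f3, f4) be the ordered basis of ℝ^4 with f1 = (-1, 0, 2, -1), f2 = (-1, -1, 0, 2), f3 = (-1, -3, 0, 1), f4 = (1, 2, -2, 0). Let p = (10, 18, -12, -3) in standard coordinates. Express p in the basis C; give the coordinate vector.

Write p = c_1 f1 + ... + c_4 f4 and solve for the c_i.
Solving this 4x4 system gives c = (-2, -1, -3, 4).
Check: -2f1 - f2 - 3f3 + 4f4 = (10, 18, -12, -3).

(-2, -1, -3, 4)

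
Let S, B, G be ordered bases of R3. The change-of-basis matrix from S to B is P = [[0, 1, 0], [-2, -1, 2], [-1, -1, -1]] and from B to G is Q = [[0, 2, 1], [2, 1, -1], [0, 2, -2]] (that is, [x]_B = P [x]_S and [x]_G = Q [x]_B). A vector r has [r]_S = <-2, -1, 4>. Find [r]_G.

<25, 12, 28>

Composing the changes, [r]_G = Q P [r]_S.
Q P = [[-5, -3, 3], [-1, 2, 3], [-2, 0, 6]]; applying this to <-2, -1, 4> gives <25, 12, 28>.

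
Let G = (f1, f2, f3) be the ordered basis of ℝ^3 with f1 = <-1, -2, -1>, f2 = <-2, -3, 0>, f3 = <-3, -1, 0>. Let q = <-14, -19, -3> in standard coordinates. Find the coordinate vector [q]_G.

<3, 4, 1>

Write q = c_1 f1 + ... + c_3 f3 and solve for the c_i.
Gaussian elimination on [M | q] yields c = (3, 4, 1).
Check: 3f1 + 4f2 + f3 = <-14, -19, -3>.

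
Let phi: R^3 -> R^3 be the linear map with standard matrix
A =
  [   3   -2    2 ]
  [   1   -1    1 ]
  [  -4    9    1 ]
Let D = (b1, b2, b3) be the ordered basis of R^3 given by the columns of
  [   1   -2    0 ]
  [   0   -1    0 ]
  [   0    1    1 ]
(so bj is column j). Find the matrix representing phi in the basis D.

[[1, -2, 0], [-1, 0, -1], [-3, 0, 2]]

The j-th column of [phi]_D is [phi(bj)]_D.
phi(b1) = A b1 = (3, 1, -4) = b1 - b2 - 3b3, so column 1 is (1, -1, -3).
Repeating for b2, b3 and assembling the columns gives [[1, -2, 0], [-1, 0, -1], [-3, 0, 2]].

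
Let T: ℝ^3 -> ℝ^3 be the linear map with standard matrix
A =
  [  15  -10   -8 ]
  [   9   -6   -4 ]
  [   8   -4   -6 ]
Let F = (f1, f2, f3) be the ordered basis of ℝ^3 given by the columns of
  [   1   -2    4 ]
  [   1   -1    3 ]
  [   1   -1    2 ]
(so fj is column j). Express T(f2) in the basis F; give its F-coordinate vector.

Compute T(f2) = A f2 = (-12, -8, -6) in standard coordinates.
Then write this in F-coordinates: solve for y in y_1 f1 + ... + y_3 f3 = (-12, -8, -6).
This gives y = (0, 2, -2), which is column 2 of [T]_F.

(0, 2, -2)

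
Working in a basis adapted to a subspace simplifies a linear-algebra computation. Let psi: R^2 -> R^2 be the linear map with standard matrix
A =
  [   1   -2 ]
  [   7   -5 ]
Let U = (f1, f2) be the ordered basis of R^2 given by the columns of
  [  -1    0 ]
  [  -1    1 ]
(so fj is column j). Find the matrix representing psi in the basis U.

With P the matrix whose columns are f1, f2, [psi]_U = P^(-1) A P.
Column by column: psi(f1) = A f1 = (1, -2); its U-coordinates (-1, -3) give column 1.
Continuing for each basis vector yields [psi]_U = [[-1, 2], [-3, -3]].

[[-1, 2], [-3, -3]]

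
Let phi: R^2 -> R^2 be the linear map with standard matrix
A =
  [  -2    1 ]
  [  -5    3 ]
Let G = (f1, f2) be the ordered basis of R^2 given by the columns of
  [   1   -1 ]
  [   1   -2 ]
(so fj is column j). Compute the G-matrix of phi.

Let P have columns f1, f2. Then [phi]_G = P^(-1) A P.
Here det P = -1, so P^(-1) is integer; computing A P first and then P^(-1)(A P) gives [[0, 1], [1, 1]].

[[0, 1], [1, 1]]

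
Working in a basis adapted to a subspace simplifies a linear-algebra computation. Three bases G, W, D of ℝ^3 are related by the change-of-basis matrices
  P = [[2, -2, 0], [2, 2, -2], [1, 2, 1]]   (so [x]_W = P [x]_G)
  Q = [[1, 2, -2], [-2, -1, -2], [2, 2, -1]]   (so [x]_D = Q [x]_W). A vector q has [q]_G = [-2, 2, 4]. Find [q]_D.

[-36, 12, -38]

Composing the changes, [q]_D = Q P [q]_G.
Q P = [[4, -2, -6], [-8, -2, 0], [7, -2, -5]]; applying this to [-2, 2, 4] gives [-36, 12, -38].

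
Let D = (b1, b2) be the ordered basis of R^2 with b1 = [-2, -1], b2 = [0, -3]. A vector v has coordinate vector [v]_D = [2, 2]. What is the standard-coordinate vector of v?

The coordinates say v = 2b1 + 2b2; adding the scaled basis vectors gives [-4, -8].

[-4, -8]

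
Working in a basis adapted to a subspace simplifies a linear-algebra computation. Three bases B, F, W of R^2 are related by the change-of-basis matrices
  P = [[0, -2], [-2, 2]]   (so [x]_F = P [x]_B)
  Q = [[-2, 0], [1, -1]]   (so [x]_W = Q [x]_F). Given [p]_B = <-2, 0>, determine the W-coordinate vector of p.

Composing the changes, [p]_W = Q P [p]_B.
Q P = [[0, 4], [2, -4]]; applying this to <-2, 0> gives <0, -4>.

<0, -4>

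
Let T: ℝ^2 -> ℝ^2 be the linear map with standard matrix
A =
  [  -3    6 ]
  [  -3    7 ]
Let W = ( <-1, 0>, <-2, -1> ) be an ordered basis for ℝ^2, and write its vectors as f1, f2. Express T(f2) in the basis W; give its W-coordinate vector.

<-2, 1>

Compute T(f2) = A f2 = <0, -1> in standard coordinates.
Then write this in W-coordinates: solve for y in y_1 f1 + y_2 f2 = <0, -1>.
This gives y = <-2, 1>, which is column 2 of [T]_W.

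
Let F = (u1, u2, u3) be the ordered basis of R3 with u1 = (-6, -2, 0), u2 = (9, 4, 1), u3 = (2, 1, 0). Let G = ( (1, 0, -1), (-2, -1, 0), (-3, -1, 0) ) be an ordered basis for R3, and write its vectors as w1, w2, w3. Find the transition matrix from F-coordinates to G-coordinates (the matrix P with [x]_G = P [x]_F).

Column j of P is [uj]_G, since P maps F-coordinates to G-coordinates.
Expressing u1 in G: u1 = 0·w1 + 0·w2 + 2w3, so column 1 of P is (0, 0, 2).
Doing the same for each uj gives P = [[0, -1, 0], [0, -2, -1], [2, -2, 0]].

[[0, -1, 0], [0, -2, -1], [2, -2, 0]]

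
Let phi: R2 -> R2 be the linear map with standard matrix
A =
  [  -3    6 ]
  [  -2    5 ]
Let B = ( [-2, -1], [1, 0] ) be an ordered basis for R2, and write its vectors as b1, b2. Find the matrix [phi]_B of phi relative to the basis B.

Let P have columns b1, b2. Then [phi]_B = P^(-1) A P.
Here det P = 1, so P^(-1) is integer; computing A P first and then P^(-1)(A P) gives [[1, 2], [2, 1]].

[[1, 2], [2, 1]]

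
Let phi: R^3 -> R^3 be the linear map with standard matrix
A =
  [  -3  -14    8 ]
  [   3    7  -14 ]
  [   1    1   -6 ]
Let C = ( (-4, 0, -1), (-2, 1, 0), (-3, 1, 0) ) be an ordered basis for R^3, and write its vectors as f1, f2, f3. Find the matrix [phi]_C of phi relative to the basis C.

[[-2, 1, 2], [2, -1, -3], [0, 2, 1]]

With P the matrix whose columns are f1, ..., f3, [phi]_C = P^(-1) A P.
Column by column: phi(f1) = A f1 = (4, 2, 2); its C-coordinates (-2, 2, 0) give column 1.
Continuing for each basis vector yields [phi]_C = [[-2, 1, 2], [2, -1, -3], [0, 2, 1]].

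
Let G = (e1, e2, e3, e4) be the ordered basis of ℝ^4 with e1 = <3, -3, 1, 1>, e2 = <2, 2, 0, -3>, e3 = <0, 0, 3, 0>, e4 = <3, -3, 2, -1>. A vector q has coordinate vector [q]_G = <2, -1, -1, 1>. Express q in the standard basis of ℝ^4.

The coordinates say q = 2e1 - e2 - e3 + e4; adding the scaled basis vectors gives <7, -11, 1, 4>.

<7, -11, 1, 4>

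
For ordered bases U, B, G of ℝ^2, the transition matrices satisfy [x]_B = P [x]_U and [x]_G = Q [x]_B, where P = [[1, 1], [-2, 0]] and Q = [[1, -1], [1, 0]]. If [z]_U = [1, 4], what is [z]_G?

[7, 5]

Composing the changes, [z]_G = Q P [z]_U.
Q P = [[3, 1], [1, 1]]; applying this to [1, 4] gives [7, 5].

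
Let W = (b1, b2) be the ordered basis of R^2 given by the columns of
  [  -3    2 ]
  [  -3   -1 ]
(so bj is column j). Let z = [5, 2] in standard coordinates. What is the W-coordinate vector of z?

Write z = c_1 b1 + c_2 b2 and solve for the c_i.
System: -3c_1 + 2c_2 = 5, -3c_1 - c_2 = 2; solving gives c_1 = -1, c_2 = 1.
Check: -b1 + b2 = [5, 2].

[-1, 1]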